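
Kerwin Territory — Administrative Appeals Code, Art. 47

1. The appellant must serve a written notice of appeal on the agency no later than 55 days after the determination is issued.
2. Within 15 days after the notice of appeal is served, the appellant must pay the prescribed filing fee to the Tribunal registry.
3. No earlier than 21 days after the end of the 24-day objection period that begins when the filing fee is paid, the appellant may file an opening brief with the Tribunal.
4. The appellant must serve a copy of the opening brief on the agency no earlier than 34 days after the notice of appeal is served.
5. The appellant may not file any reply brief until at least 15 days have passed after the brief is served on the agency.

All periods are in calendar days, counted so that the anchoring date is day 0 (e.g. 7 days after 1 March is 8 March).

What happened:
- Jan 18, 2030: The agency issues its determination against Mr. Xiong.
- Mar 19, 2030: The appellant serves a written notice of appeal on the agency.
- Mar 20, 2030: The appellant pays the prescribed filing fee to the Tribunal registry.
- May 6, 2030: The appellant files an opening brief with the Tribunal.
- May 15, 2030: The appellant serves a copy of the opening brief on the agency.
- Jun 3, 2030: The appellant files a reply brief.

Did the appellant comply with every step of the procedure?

Step 1: 55 days after Jan 18, 2030 (when the determination is issued) is Mar 14, 2030; not done until Mar 19, 2030, 5 days after the deadline.

No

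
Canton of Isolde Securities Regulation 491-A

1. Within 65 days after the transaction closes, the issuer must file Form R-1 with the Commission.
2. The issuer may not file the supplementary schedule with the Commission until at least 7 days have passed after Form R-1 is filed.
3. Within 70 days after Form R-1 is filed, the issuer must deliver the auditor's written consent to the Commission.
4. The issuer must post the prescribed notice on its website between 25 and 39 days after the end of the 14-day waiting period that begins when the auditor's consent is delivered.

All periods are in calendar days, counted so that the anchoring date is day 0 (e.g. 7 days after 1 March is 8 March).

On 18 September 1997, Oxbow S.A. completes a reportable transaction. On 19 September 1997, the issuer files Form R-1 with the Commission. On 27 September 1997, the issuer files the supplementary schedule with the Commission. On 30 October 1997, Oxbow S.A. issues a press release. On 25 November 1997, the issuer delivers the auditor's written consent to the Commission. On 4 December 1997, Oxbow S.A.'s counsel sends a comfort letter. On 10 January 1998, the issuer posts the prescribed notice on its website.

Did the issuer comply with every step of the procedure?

Step 1 — counting 65 days from 18 September 1997 (when the transaction closes) gives a deadline of 22 November 1997; completed 19 September 1997, before the deadline.
Step 2 — must wait 7 days from 19 September 1997 (when Form R-1 is filed), so not before 26 September 1997; 27 September 1997 is on or after that date.
Step 3 — counting 70 days from 19 September 1997 (when Form R-1 is filed) gives a deadline of 28 November 1997; done 25 November 1997 — timely.
Step 4 — 25 and 39 days from 9 December 1997 (end of the 14-day waiting period, which began when the auditor's consent is delivered on 25 November 1997) are 3 January 1998 and 17 January 1998 respectively; 10 January 1998 falls inside that range.

Yes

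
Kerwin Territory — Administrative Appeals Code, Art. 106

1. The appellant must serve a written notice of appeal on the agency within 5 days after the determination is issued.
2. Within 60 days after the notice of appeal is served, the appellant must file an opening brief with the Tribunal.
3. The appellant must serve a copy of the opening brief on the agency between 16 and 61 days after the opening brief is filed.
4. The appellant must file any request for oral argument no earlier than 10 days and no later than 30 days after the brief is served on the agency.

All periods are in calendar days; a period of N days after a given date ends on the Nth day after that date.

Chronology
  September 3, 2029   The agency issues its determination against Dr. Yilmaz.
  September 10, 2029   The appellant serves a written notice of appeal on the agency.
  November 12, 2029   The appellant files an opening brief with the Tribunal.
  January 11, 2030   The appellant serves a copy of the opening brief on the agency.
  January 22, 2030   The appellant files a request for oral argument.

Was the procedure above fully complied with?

No

(1) due by September 3, 2029 + 5 days = September 8, 2029; not done until September 10, 2029, 2 days after the deadline.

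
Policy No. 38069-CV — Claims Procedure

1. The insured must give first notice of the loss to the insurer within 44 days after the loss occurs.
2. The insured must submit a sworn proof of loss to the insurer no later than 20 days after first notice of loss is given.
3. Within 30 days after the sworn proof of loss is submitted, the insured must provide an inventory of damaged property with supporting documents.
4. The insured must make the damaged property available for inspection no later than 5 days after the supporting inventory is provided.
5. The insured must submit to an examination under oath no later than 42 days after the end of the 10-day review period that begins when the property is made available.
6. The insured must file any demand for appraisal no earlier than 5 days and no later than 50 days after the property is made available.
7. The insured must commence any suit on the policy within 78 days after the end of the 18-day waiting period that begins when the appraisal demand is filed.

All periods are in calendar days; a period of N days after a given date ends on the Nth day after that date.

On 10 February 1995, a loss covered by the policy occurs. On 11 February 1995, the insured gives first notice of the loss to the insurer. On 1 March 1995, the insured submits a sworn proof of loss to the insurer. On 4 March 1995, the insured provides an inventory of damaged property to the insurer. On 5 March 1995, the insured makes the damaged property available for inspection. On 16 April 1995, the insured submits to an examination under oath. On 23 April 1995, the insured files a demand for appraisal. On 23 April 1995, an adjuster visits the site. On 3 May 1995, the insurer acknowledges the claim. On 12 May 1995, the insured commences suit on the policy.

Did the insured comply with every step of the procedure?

Step 1 — counting 44 days from 10 February 1995 (when the loss occurs) gives a deadline of 26 March 1995; done 11 February 1995 — timely.
Step 2 — counting 20 days from 11 February 1995 (when first notice of loss is given) gives a deadline of 3 March 1995; 1 March 1995 is within that limit.
Step 3 — counting 30 days from 1 March 1995 (when the sworn proof of loss is submitted) gives a deadline of 31 March 1995; completed 4 March 1995, before the deadline.
Step 4 — counting 5 days from 4 March 1995 (when the supporting inventory is provided) gives a deadline of 9 March 1995; done 5 March 1995 — timely.
Step 5 — counting 42 days from 15 March 1995 (end of the 10-day review period, which began when the property is made available on 5 March 1995) gives a deadline of 26 April 1995; done 16 April 1995 — timely.
Step 6 — 5 and 50 days from 5 March 1995 (when the property is made available) are 10 March 1995 and 24 April 1995 respectively; 23 April 1995 falls inside that range.
Step 7 — counting 78 days from 11 May 1995 (end of the 18-day waiting period, which began when the appraisal demand is filed on 23 April 1995) gives a deadline of 28 July 1995; 12 May 1995 is within that limit.

Yes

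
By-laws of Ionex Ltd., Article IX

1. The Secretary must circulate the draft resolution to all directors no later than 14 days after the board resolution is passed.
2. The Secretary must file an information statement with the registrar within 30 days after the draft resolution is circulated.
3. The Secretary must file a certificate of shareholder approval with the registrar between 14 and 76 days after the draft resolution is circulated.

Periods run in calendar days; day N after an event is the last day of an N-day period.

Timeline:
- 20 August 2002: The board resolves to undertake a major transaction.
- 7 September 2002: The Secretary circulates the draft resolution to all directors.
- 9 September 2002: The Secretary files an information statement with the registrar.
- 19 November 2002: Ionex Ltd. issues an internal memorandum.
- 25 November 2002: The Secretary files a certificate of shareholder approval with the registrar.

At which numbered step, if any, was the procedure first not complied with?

Step 1 — counting 14 days from 20 August 2002 (when the board resolution is passed) gives a deadline of 3 September 2002; not done until 7 September 2002, 4 days after the deadline.
Later steps need not be reached.

Step 1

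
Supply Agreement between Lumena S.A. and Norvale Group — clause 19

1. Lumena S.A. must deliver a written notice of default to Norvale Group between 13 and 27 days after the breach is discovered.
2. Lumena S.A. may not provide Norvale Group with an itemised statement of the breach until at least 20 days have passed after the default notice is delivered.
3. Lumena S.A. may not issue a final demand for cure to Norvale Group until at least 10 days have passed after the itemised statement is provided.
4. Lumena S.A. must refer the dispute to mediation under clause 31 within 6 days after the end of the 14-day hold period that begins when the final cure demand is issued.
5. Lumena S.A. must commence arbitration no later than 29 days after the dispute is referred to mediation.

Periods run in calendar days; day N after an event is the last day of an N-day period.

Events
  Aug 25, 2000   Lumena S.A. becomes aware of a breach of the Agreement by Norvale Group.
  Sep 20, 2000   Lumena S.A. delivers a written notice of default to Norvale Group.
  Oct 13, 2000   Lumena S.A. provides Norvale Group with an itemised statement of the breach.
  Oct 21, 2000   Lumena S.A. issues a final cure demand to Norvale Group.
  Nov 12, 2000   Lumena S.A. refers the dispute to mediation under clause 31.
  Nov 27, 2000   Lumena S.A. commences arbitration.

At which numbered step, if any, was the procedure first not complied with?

Step 3

(1) the permitted window runs from Aug 25, 2000 + 13 = Sep 7, 2000 to Aug 25, 2000 + 27 = Sep 21, 2000; done Sep 20, 2000, which is between those dates.
(2) permitted from Sep 20, 2000 + 20 days = Oct 10, 2000 onward; done Oct 13, 2000, after the minimum wait.
(3) permitted from Oct 13, 2000 + 10 days = Oct 23, 2000 onward; acted on Oct 21, 2000, 2 days prematurely.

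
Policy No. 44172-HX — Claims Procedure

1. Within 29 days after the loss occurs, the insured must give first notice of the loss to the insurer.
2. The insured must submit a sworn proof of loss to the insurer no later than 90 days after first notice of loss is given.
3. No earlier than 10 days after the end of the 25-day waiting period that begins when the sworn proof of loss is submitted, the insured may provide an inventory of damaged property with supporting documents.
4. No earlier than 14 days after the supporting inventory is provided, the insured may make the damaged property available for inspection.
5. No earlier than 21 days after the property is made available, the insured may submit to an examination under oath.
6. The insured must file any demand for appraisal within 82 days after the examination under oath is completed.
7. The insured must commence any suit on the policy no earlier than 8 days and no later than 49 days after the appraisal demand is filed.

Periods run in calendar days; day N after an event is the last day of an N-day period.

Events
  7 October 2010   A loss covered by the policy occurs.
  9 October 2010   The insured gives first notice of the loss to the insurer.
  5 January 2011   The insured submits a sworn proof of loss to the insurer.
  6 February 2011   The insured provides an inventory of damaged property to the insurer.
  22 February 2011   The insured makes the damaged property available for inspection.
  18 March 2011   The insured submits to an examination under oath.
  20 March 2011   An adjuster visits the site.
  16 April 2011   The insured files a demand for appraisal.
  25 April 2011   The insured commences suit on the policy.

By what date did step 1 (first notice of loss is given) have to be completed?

Step 1 runs from 7 October 2010, when the loss occurs. 29 days after 7 October 2010 is 5 November 2010.

5 November 2010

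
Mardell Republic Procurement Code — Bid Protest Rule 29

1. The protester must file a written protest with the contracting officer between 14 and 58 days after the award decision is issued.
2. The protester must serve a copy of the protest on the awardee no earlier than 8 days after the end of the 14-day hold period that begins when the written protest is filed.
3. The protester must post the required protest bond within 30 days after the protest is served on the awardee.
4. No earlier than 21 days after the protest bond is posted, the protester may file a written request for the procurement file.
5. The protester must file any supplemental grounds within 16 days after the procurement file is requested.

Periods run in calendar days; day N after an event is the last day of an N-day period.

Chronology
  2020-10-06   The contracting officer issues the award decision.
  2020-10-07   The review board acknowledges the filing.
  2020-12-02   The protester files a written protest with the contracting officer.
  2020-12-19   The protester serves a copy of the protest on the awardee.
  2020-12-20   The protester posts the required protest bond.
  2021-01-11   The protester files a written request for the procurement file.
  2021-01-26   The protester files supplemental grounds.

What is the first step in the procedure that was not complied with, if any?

Step 2

Step 1 — 14 and 58 days from 2020-10-06 (when the award decision is issued) are 2020-10-20 and 2020-12-03 respectively; done 2020-12-02, which is between those dates.
Step 2 — must wait 8 days from 2020-12-16 (end of the 14-day hold period, which began when the written protest is filed on 2020-12-02), so not before 2020-12-24; acted on 2020-12-19, 5 days prematurely.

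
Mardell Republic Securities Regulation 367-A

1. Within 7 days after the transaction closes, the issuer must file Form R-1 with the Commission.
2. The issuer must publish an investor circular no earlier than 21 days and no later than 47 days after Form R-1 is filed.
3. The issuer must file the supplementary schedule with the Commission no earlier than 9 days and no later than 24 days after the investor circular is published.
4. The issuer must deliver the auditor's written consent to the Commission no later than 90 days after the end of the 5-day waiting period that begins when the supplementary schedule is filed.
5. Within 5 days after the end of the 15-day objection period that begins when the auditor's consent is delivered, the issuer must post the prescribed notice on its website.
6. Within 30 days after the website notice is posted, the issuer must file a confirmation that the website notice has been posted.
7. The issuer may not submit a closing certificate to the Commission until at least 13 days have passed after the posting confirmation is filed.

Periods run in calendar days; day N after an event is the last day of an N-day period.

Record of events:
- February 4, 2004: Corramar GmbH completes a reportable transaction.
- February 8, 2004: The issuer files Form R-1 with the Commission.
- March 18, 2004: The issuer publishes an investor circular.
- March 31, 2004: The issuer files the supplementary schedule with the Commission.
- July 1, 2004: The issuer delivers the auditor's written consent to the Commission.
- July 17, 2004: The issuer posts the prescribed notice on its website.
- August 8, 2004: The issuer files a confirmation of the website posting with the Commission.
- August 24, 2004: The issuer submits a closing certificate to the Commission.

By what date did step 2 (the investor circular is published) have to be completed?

Step 2 runs from February 8, 2004, when Form R-1 is filed. The window is 21–47 days after February 8, 2004; it closes on March 26, 2004.

March 26, 2004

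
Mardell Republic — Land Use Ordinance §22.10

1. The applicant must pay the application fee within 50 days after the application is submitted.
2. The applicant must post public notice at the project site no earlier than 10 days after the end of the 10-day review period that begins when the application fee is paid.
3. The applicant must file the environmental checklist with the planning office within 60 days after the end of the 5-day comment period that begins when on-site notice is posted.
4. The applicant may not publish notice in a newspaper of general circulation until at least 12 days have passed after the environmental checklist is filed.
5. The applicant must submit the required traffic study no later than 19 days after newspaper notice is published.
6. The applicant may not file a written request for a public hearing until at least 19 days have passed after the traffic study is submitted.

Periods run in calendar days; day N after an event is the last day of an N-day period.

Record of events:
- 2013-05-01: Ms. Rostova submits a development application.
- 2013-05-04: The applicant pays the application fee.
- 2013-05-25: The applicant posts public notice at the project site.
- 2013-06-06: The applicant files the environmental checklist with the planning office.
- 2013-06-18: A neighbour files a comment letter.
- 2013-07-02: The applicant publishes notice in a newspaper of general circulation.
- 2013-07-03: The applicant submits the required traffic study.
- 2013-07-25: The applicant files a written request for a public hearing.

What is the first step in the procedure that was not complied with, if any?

None — every step was satisfied

(1) due by 2013-05-01 + 50 days = 2013-06-20; completed 2013-05-04, before the deadline.
(2) permitted from 2013-05-14 + 10 days = 2013-05-24 onward; 2013-05-25 is on or after that date.
(3) due by 2013-05-30 + 60 days = 2013-07-29; done 2013-06-06 — timely.
(4) permitted from 2013-06-06 + 12 days = 2013-06-18 onward; done 2013-07-02, after the minimum wait.
(5) due by 2013-07-02 + 19 days = 2013-07-21; completed 2013-07-03, before the deadline.
(6) permitted from 2013-07-03 + 19 days = 2013-07-22 onward; done 2013-07-25 — permitted.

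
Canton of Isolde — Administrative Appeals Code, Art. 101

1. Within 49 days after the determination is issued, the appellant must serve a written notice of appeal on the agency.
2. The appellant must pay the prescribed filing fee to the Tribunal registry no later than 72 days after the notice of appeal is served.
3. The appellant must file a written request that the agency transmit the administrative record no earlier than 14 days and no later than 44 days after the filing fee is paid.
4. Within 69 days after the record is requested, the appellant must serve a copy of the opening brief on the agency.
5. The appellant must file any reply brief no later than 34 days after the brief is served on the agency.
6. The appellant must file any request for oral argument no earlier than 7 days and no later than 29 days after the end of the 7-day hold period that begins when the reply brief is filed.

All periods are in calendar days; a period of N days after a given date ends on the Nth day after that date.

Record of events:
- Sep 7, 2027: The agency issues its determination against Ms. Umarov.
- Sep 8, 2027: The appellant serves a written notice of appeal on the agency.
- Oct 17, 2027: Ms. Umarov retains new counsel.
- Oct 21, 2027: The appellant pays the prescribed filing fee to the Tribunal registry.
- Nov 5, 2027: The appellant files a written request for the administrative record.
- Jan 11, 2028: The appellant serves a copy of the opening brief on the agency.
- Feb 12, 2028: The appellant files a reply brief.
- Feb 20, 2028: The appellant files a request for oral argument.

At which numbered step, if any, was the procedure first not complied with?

Step 6

(1) due by Sep 7, 2027 + 49 days = Oct 26, 2027; Sep 8, 2027 is within that limit.
(2) due by Sep 8, 2027 + 72 days = Nov 19, 2027; done Oct 21, 2027 — timely.
(3) the permitted window runs from Oct 21, 2027 + 14 = Nov 4, 2027 to Oct 21, 2027 + 44 = Dec 4, 2027; done Nov 5, 2027 — within the window.
(4) due by Nov 5, 2027 + 69 days = Jan 13, 2028; done Jan 11, 2028 — timely.
(5) due by Jan 11, 2028 + 34 days = Feb 14, 2028; completed Feb 12, 2028, before the deadline.
(6) the permitted window runs from Feb 19, 2028 + 7 = Feb 26, 2028 to Feb 19, 2028 + 29 = Mar 19, 2028; done Feb 20, 2028 — 6 days before the window opened.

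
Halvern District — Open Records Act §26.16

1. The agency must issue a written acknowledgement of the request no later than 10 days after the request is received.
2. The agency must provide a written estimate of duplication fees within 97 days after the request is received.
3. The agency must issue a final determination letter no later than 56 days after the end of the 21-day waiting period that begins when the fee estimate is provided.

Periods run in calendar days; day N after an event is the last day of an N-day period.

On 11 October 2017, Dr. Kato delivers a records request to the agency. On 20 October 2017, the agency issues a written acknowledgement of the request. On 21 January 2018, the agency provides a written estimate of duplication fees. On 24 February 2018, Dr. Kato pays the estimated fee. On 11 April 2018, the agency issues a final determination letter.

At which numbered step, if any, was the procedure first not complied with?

Step 2

Step 1 — counting 10 days from 11 October 2017 (when the request is received) gives a deadline of 21 October 2017; completed 20 October 2017, before the deadline.
Step 2 — counting 97 days from 11 October 2017 (when the request is received) gives a deadline of 16 January 2018; not done until 21 January 2018, 5 days after the deadline.
Later steps need not be reached.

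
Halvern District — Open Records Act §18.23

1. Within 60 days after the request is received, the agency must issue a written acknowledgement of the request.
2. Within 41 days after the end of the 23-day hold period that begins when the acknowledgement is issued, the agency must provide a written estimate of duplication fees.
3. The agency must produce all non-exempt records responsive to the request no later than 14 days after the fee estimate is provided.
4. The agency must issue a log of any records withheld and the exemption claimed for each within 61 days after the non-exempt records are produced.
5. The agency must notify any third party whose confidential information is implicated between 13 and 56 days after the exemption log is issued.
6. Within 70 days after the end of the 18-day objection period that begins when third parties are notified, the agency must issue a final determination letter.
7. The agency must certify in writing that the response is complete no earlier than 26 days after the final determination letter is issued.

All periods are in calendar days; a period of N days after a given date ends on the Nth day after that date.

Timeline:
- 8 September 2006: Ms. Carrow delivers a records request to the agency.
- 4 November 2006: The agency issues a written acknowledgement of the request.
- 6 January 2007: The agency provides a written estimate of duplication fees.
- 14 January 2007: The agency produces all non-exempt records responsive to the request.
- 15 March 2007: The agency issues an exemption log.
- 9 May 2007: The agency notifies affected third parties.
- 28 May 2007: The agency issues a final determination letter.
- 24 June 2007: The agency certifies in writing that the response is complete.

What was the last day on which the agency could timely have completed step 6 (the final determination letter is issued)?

Third parties are notified on 9 May 2007; the 18-day objection period therefore ends 27 May 2007, and step 6 runs from that date. 70 days after 27 May 2007 is 5 August 2007.

5 August 2007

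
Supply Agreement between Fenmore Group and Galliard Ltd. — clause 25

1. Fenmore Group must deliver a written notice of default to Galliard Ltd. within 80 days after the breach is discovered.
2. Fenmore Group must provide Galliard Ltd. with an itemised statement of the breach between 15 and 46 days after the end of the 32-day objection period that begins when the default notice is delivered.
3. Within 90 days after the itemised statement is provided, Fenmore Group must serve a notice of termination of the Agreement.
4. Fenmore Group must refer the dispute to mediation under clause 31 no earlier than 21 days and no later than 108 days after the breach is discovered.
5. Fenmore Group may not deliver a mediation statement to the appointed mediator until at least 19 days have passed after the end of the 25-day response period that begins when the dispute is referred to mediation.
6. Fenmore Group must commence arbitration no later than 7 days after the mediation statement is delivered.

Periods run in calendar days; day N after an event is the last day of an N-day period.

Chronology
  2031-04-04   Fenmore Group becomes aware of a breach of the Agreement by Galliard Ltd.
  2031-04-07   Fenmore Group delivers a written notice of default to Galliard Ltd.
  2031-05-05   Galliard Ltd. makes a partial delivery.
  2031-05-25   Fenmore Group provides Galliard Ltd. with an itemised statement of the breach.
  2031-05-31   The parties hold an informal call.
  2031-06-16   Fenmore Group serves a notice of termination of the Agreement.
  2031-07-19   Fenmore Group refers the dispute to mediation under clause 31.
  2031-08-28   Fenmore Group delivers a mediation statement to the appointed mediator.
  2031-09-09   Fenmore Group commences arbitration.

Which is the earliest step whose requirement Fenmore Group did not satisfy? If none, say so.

Step 5

Step 1 — counting 80 days from 2031-04-04 (when the breach is discovered) gives a deadline of 2031-06-23; 2031-04-07 is within that limit.
Step 2 — 15 and 46 days from 2031-05-09 (end of the 32-day objection period, which began when the default notice is delivered on 2031-04-07) are 2031-05-24 and 2031-06-24 respectively; done 2031-05-25 — within the window.
Step 3 — counting 90 days from 2031-05-25 (when the itemised statement is provided) gives a deadline of 2031-08-23; 2031-06-16 is within that limit.
Step 4 — 21 and 108 days from 2031-04-04 (when the breach is discovered) are 2031-04-25 and 2031-07-21 respectively; done 2031-07-19, which is between those dates.
Step 5 — must wait 19 days from 2031-08-13 (end of the 25-day response period, which began when the dispute is referred to mediation on 2031-07-19), so not before 2031-09-01; acted on 2031-08-28, 4 days prematurely.
Later steps need not be reached.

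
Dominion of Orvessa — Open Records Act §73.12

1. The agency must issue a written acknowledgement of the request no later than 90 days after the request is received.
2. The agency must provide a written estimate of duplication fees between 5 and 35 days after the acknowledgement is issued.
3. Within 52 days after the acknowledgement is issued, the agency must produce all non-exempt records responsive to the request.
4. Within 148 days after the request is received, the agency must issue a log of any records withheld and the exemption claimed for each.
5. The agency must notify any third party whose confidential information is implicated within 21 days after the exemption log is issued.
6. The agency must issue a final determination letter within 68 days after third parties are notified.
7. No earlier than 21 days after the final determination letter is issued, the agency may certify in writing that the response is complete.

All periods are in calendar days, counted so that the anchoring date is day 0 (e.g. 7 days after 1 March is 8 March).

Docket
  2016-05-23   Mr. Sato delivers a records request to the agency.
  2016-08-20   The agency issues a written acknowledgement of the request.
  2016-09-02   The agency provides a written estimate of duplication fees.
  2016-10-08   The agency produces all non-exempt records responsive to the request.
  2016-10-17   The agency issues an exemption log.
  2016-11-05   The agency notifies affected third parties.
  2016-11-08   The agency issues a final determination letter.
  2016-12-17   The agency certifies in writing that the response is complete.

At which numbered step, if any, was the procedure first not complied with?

None — every step was satisfied

Step 1 — counting 90 days from 2016-05-23 (when the request is received) gives a deadline of 2016-08-21; 2016-08-20 is within that limit.
Step 2 — 5 and 35 days from 2016-08-20 (when the acknowledgement is issued) are 2016-08-25 and 2016-09-24 respectively; done 2016-09-02, which is between those dates.
Step 3 — counting 52 days from 2016-08-20 (when the acknowledgement is issued) gives a deadline of 2016-10-11; 2016-10-08 is within that limit.
Step 4 — counting 148 days from 2016-05-23 (when the request is received) gives a deadline of 2016-10-18; done 2016-10-17 — timely.
Step 5 — counting 21 days from 2016-10-17 (when the exemption log is issued) gives a deadline of 2016-11-07; completed 2016-11-05, before the deadline.
Step 6 — counting 68 days from 2016-11-05 (when third parties are notified) gives a deadline of 2017-01-12; 2016-11-08 is within that limit.
Step 7 — must wait 21 days from 2016-11-08 (when the final determination letter is issued), so not before 2016-11-29; done 2016-12-17 — permitted.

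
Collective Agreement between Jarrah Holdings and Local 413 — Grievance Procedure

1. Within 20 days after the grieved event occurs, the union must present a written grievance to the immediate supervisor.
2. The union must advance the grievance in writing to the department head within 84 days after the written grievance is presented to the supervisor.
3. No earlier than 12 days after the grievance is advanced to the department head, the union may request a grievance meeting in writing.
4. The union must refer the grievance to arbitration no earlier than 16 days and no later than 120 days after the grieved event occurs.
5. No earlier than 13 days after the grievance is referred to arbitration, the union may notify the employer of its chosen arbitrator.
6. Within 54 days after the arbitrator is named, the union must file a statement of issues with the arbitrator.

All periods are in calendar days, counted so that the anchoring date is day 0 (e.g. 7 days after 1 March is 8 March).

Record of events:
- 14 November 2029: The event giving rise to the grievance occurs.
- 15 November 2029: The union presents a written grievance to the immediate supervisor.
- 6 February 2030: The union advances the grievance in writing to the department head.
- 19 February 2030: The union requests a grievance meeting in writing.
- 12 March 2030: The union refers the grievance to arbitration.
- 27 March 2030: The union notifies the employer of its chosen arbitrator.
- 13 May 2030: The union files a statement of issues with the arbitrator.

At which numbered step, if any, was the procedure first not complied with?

Step 1: 20 days after 14 November 2029 (when the grieved event occurs) is 4 December 2029; done 15 November 2029 — timely.
Step 2: 84 days after 15 November 2029 (when the written grievance is presented to the supervisor) is 7 February 2030; 6 February 2030 is within that limit.
Step 3: the earliest permitted date is 12 days after 6 February 2030 (when the grievance is advanced to the department head), i.e. 18 February 2030; done 19 February 2030 — permitted.
Step 4: the window is 16–120 days after 14 November 2029 (when the grieved event occurs), so 30 November 2029 through 14 March 2030; done 12 March 2030, which is between those dates.
Step 5: the earliest permitted date is 13 days after 12 March 2030 (when the grievance is referred to arbitration), i.e. 25 March 2030; done 27 March 2030, after the minimum wait.
Step 6: 54 days after 27 March 2030 (when the arbitrator is named) is 20 May 2030; done 13 May 2030 — timely.

None — every step was satisfied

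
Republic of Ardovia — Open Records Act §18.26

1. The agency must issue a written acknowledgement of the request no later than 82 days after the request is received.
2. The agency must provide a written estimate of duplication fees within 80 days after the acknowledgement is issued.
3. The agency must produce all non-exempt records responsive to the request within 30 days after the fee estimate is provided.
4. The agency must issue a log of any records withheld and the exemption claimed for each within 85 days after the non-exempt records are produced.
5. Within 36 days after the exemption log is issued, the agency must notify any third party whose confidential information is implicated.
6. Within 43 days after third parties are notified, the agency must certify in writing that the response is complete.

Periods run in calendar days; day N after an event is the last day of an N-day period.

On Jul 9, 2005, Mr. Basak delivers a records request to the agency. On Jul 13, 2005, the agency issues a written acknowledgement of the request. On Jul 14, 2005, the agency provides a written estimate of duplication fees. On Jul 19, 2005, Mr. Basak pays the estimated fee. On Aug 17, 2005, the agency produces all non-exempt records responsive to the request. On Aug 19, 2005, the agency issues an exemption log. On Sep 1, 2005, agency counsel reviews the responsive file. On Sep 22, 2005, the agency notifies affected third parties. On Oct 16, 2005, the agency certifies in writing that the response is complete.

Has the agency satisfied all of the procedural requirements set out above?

No

Step 1 — counting 82 days from Jul 9, 2005 (when the request is received) gives a deadline of Sep 29, 2005; completed Jul 13, 2005, before the deadline.
Step 2 — counting 80 days from Jul 13, 2005 (when the acknowledgement is issued) gives a deadline of Oct 1, 2005; Jul 14, 2005 is within that limit.
Step 3 — counting 30 days from Jul 14, 2005 (when the fee estimate is provided) gives a deadline of Aug 13, 2005; done Aug 17, 2005 — 4 days late.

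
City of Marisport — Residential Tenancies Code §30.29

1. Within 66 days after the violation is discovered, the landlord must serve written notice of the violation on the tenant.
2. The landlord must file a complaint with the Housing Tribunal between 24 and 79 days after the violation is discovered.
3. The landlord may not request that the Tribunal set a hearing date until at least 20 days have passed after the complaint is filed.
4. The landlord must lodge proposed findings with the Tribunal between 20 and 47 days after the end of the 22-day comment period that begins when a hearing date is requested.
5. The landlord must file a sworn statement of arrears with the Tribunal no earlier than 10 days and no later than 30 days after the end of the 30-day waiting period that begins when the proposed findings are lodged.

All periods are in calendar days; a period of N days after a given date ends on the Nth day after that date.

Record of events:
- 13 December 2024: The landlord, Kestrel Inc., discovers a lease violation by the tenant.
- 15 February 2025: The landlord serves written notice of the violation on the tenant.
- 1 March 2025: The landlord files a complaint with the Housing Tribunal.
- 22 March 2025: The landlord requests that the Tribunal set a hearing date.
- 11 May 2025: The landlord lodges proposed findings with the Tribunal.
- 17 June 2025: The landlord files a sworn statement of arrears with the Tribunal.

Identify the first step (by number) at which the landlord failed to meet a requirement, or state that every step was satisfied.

Step 5

(1) due by 13 December 2024 + 66 days = 17 February 2025; completed 15 February 2025, before the deadline.
(2) the permitted window runs from 13 December 2024 + 24 = 6 January 2025 to 13 December 2024 + 79 = 2 March 2025; done 1 March 2025 — within the window.
(3) permitted from 1 March 2025 + 20 days = 21 March 2025 onward; done 22 March 2025, after the minimum wait.
(4) the permitted window runs from 13 April 2025 + 20 = 3 May 2025 to 13 April 2025 + 47 = 30 May 2025; 11 May 2025 falls inside that range.
(5) the permitted window runs from 10 June 2025 + 10 = 20 June 2025 to 10 June 2025 + 30 = 10 July 2025; 17 June 2025 is 3 days too early.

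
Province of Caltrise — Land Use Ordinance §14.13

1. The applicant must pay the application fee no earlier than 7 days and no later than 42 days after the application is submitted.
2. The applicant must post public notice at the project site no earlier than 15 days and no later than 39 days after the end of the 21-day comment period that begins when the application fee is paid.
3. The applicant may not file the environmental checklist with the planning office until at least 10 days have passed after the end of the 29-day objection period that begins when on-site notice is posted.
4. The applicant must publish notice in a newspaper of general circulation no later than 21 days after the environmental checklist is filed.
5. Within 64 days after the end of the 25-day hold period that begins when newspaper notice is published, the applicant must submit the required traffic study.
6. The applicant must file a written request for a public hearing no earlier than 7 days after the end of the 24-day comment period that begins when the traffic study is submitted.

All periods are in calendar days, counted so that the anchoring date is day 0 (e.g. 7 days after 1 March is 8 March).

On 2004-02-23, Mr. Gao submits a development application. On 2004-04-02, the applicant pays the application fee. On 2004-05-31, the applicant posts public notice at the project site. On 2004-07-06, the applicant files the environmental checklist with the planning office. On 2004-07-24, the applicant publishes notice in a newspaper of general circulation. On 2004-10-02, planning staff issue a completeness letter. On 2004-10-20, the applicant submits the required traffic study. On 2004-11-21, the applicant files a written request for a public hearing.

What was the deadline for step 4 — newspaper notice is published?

Step 4 runs from 2004-07-06, when the environmental checklist is filed. 21 days after 2004-07-06 is 2004-07-27.

2004-07-27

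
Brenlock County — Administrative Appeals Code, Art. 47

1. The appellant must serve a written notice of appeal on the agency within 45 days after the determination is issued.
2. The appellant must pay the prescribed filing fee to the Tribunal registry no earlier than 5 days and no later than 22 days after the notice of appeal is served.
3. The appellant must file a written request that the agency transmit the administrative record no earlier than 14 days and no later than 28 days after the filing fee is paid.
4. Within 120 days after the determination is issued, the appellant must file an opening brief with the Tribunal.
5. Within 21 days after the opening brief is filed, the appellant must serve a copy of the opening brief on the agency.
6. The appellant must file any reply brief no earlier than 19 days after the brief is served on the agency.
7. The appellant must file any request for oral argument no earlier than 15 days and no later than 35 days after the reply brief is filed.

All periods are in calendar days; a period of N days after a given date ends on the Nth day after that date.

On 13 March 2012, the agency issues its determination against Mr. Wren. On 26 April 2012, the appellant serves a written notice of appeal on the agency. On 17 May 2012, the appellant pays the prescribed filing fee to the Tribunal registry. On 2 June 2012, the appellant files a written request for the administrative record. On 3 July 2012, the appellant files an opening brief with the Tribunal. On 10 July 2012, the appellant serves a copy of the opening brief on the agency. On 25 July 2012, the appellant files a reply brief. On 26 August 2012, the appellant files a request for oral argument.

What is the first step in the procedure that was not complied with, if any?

Step 6

Step 1 — counting 45 days from 13 March 2012 (when the determination is issued) gives a deadline of 27 April 2012; completed 26 April 2012, before the deadline.
Step 2 — 5 and 22 days from 26 April 2012 (when the notice of appeal is served) are 1 May 2012 and 18 May 2012 respectively; 17 May 2012 falls inside that range.
Step 3 — 14 and 28 days from 17 May 2012 (when the filing fee is paid) are 31 May 2012 and 14 June 2012 respectively; done 2 June 2012 — within the window.
Step 4 — counting 120 days from 13 March 2012 (when the determination is issued) gives a deadline of 11 July 2012; completed 3 July 2012, before the deadline.
Step 5 — counting 21 days from 3 July 2012 (when the opening brief is filed) gives a deadline of 24 July 2012; 10 July 2012 is within that limit.
Step 6 — must wait 19 days from 10 July 2012 (when the brief is served on the agency), so not before 29 July 2012; done 25 July 2012 — 4 days too early.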